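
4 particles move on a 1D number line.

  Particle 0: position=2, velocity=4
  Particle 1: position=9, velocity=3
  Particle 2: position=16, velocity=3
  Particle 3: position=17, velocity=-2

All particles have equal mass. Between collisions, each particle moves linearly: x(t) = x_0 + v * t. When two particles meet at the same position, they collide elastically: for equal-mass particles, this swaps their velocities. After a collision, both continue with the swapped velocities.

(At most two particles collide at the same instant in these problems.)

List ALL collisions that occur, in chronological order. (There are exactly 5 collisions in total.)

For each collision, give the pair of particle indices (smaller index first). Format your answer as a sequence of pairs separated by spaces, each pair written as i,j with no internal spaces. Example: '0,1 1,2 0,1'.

Answer: 2,3 1,2 0,1 1,2 2,3

Derivation:
Collision at t=1/5: particles 2 and 3 swap velocities; positions: p0=14/5 p1=48/5 p2=83/5 p3=83/5; velocities now: v0=4 v1=3 v2=-2 v3=3
Collision at t=8/5: particles 1 and 2 swap velocities; positions: p0=42/5 p1=69/5 p2=69/5 p3=104/5; velocities now: v0=4 v1=-2 v2=3 v3=3
Collision at t=5/2: particles 0 and 1 swap velocities; positions: p0=12 p1=12 p2=33/2 p3=47/2; velocities now: v0=-2 v1=4 v2=3 v3=3
Collision at t=7: particles 1 and 2 swap velocities; positions: p0=3 p1=30 p2=30 p3=37; velocities now: v0=-2 v1=3 v2=4 v3=3
Collision at t=14: particles 2 and 3 swap velocities; positions: p0=-11 p1=51 p2=58 p3=58; velocities now: v0=-2 v1=3 v2=3 v3=4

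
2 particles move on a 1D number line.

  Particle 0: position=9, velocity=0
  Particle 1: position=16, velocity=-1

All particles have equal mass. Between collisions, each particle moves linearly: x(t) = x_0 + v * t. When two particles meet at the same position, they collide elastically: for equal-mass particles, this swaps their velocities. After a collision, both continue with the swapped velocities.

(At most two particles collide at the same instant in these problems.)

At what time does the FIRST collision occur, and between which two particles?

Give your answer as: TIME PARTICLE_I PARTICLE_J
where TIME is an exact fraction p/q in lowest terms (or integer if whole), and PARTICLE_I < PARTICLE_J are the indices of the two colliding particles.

Pair (0,1): pos 9,16 vel 0,-1 -> gap=7, closing at 1/unit, collide at t=7
Earliest collision: t=7 between 0 and 1

Answer: 7 0 1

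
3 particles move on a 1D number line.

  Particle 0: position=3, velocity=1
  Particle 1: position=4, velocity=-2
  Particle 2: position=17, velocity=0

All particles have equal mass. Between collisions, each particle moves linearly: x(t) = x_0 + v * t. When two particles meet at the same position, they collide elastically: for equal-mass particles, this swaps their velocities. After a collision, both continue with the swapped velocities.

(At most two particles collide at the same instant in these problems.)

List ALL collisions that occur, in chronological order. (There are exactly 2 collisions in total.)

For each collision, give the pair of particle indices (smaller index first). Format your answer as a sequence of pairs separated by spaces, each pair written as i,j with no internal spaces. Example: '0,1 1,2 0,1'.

Collision at t=1/3: particles 0 and 1 swap velocities; positions: p0=10/3 p1=10/3 p2=17; velocities now: v0=-2 v1=1 v2=0
Collision at t=14: particles 1 and 2 swap velocities; positions: p0=-24 p1=17 p2=17; velocities now: v0=-2 v1=0 v2=1

Answer: 0,1 1,2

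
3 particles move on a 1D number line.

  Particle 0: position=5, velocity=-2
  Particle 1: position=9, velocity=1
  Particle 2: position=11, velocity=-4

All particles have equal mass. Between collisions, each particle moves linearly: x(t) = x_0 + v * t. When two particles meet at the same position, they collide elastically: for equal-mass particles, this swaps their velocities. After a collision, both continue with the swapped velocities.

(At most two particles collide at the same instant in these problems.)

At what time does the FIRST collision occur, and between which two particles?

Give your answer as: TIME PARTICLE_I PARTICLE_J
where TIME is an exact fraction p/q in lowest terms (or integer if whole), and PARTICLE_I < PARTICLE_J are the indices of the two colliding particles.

Answer: 2/5 1 2

Derivation:
Pair (0,1): pos 5,9 vel -2,1 -> not approaching (rel speed -3 <= 0)
Pair (1,2): pos 9,11 vel 1,-4 -> gap=2, closing at 5/unit, collide at t=2/5
Earliest collision: t=2/5 between 1 and 2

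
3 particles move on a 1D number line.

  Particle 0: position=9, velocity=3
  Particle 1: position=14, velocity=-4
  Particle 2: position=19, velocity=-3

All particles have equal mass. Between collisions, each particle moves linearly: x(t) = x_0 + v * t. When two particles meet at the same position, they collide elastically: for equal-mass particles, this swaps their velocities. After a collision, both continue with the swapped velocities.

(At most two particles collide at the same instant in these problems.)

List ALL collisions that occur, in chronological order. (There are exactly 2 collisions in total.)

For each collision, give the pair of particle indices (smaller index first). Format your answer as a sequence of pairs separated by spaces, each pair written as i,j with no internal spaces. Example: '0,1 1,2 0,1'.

Answer: 0,1 1,2

Derivation:
Collision at t=5/7: particles 0 and 1 swap velocities; positions: p0=78/7 p1=78/7 p2=118/7; velocities now: v0=-4 v1=3 v2=-3
Collision at t=5/3: particles 1 and 2 swap velocities; positions: p0=22/3 p1=14 p2=14; velocities now: v0=-4 v1=-3 v2=3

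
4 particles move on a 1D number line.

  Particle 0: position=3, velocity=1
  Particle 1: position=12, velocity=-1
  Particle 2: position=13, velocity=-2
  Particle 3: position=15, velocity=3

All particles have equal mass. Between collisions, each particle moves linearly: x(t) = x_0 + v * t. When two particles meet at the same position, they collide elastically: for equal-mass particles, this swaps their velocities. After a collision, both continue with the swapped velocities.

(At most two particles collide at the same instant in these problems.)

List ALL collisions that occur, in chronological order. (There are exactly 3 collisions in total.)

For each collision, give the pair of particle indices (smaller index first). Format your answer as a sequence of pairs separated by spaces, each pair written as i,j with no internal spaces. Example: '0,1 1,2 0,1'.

Collision at t=1: particles 1 and 2 swap velocities; positions: p0=4 p1=11 p2=11 p3=18; velocities now: v0=1 v1=-2 v2=-1 v3=3
Collision at t=10/3: particles 0 and 1 swap velocities; positions: p0=19/3 p1=19/3 p2=26/3 p3=25; velocities now: v0=-2 v1=1 v2=-1 v3=3
Collision at t=9/2: particles 1 and 2 swap velocities; positions: p0=4 p1=15/2 p2=15/2 p3=57/2; velocities now: v0=-2 v1=-1 v2=1 v3=3

Answer: 1,2 0,1 1,2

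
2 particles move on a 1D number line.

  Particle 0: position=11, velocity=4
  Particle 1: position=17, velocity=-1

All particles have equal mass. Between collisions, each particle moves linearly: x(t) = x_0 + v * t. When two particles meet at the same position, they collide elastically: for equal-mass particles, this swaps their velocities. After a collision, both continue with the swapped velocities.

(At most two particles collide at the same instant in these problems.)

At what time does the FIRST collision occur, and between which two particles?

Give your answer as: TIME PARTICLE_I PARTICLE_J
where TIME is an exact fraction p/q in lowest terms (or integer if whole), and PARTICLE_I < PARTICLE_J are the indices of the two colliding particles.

Answer: 6/5 0 1

Derivation:
Pair (0,1): pos 11,17 vel 4,-1 -> gap=6, closing at 5/unit, collide at t=6/5
Earliest collision: t=6/5 between 0 and 1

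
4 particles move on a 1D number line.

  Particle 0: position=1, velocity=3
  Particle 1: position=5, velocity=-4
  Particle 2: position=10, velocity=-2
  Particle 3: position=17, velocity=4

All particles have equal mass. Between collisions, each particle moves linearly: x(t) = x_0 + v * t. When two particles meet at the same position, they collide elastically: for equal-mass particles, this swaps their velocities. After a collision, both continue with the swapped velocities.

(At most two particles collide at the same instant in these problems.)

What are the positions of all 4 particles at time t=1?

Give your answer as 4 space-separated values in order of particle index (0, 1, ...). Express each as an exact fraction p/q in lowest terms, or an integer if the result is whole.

Answer: 1 4 8 21

Derivation:
Collision at t=4/7: particles 0 and 1 swap velocities; positions: p0=19/7 p1=19/7 p2=62/7 p3=135/7; velocities now: v0=-4 v1=3 v2=-2 v3=4
Advance to t=1 (no further collisions before then); velocities: v0=-4 v1=3 v2=-2 v3=4; positions = 1 4 8 21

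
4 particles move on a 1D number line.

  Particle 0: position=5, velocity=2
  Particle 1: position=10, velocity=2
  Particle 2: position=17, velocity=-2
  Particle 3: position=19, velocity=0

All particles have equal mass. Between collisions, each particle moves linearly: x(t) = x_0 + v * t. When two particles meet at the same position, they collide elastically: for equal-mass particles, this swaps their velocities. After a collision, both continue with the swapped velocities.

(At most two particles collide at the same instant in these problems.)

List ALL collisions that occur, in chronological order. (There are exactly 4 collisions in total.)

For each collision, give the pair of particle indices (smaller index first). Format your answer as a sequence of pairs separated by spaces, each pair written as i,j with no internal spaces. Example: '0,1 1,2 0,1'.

Collision at t=7/4: particles 1 and 2 swap velocities; positions: p0=17/2 p1=27/2 p2=27/2 p3=19; velocities now: v0=2 v1=-2 v2=2 v3=0
Collision at t=3: particles 0 and 1 swap velocities; positions: p0=11 p1=11 p2=16 p3=19; velocities now: v0=-2 v1=2 v2=2 v3=0
Collision at t=9/2: particles 2 and 3 swap velocities; positions: p0=8 p1=14 p2=19 p3=19; velocities now: v0=-2 v1=2 v2=0 v3=2
Collision at t=7: particles 1 and 2 swap velocities; positions: p0=3 p1=19 p2=19 p3=24; velocities now: v0=-2 v1=0 v2=2 v3=2

Answer: 1,2 0,1 2,3 1,2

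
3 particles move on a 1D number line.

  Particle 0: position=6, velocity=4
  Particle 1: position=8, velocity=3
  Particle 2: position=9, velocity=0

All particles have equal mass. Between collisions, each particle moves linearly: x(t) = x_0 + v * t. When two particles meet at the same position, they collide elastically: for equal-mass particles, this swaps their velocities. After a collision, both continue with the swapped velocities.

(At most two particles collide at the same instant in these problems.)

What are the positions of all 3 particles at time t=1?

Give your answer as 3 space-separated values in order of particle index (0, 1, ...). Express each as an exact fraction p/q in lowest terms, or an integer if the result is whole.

Collision at t=1/3: particles 1 and 2 swap velocities; positions: p0=22/3 p1=9 p2=9; velocities now: v0=4 v1=0 v2=3
Collision at t=3/4: particles 0 and 1 swap velocities; positions: p0=9 p1=9 p2=41/4; velocities now: v0=0 v1=4 v2=3
Advance to t=1 (no further collisions before then); velocities: v0=0 v1=4 v2=3; positions = 9 10 11

Answer: 9 10 11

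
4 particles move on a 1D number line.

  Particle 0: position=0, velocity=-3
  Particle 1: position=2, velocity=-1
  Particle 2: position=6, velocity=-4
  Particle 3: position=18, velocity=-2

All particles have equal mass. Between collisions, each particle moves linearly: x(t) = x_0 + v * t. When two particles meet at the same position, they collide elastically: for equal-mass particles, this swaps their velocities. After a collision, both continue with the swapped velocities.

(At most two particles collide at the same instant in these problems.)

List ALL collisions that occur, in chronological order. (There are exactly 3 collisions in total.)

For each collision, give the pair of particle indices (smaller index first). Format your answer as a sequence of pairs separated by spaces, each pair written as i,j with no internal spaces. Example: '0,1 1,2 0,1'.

Collision at t=4/3: particles 1 and 2 swap velocities; positions: p0=-4 p1=2/3 p2=2/3 p3=46/3; velocities now: v0=-3 v1=-4 v2=-1 v3=-2
Collision at t=6: particles 0 and 1 swap velocities; positions: p0=-18 p1=-18 p2=-4 p3=6; velocities now: v0=-4 v1=-3 v2=-1 v3=-2
Collision at t=16: particles 2 and 3 swap velocities; positions: p0=-58 p1=-48 p2=-14 p3=-14; velocities now: v0=-4 v1=-3 v2=-2 v3=-1

Answer: 1,2 0,1 2,3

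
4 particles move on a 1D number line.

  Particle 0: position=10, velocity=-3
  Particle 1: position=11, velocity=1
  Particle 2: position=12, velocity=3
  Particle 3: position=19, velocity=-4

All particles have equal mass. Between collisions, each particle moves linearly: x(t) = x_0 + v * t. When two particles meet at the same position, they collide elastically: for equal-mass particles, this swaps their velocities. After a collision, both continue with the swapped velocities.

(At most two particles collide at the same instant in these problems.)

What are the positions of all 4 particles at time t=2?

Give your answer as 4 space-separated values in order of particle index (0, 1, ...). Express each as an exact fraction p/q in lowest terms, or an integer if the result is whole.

Collision at t=1: particles 2 and 3 swap velocities; positions: p0=7 p1=12 p2=15 p3=15; velocities now: v0=-3 v1=1 v2=-4 v3=3
Collision at t=8/5: particles 1 and 2 swap velocities; positions: p0=26/5 p1=63/5 p2=63/5 p3=84/5; velocities now: v0=-3 v1=-4 v2=1 v3=3
Advance to t=2 (no further collisions before then); velocities: v0=-3 v1=-4 v2=1 v3=3; positions = 4 11 13 18

Answer: 4 11 13 18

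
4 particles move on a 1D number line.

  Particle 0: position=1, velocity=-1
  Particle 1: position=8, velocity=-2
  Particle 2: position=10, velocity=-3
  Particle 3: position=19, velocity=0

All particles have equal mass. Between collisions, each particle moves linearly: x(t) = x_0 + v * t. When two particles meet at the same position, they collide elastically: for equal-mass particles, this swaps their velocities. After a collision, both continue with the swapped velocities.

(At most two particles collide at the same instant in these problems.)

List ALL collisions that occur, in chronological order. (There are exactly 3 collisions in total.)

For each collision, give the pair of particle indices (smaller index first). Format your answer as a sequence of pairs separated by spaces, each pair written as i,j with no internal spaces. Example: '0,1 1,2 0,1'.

Answer: 1,2 0,1 1,2

Derivation:
Collision at t=2: particles 1 and 2 swap velocities; positions: p0=-1 p1=4 p2=4 p3=19; velocities now: v0=-1 v1=-3 v2=-2 v3=0
Collision at t=9/2: particles 0 and 1 swap velocities; positions: p0=-7/2 p1=-7/2 p2=-1 p3=19; velocities now: v0=-3 v1=-1 v2=-2 v3=0
Collision at t=7: particles 1 and 2 swap velocities; positions: p0=-11 p1=-6 p2=-6 p3=19; velocities now: v0=-3 v1=-2 v2=-1 v3=0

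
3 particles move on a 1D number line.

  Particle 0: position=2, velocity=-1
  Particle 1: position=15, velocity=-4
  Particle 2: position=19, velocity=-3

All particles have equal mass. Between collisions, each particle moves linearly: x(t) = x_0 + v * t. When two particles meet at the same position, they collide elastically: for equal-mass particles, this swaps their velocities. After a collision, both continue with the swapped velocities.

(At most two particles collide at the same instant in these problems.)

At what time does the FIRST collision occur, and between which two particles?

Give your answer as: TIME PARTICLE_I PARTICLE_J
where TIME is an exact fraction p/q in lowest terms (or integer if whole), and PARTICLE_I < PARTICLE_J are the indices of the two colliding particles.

Pair (0,1): pos 2,15 vel -1,-4 -> gap=13, closing at 3/unit, collide at t=13/3
Pair (1,2): pos 15,19 vel -4,-3 -> not approaching (rel speed -1 <= 0)
Earliest collision: t=13/3 between 0 and 1

Answer: 13/3 0 1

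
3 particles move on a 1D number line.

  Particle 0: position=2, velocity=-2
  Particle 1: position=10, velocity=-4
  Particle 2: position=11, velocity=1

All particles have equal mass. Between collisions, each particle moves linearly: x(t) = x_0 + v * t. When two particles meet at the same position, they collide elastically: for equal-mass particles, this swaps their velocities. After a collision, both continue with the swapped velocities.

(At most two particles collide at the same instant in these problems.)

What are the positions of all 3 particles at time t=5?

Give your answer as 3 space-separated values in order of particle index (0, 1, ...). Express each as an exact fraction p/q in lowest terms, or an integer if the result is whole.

Collision at t=4: particles 0 and 1 swap velocities; positions: p0=-6 p1=-6 p2=15; velocities now: v0=-4 v1=-2 v2=1
Advance to t=5 (no further collisions before then); velocities: v0=-4 v1=-2 v2=1; positions = -10 -8 16

Answer: -10 -8 16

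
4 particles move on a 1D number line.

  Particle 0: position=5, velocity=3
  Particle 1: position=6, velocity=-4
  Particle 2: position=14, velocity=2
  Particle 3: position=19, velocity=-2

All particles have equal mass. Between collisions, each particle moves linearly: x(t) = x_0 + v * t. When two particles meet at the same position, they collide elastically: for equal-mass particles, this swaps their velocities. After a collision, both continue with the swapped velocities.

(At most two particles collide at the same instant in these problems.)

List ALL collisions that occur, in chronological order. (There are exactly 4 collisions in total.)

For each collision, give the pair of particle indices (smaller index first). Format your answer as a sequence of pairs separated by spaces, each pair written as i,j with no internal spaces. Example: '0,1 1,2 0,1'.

Collision at t=1/7: particles 0 and 1 swap velocities; positions: p0=38/7 p1=38/7 p2=100/7 p3=131/7; velocities now: v0=-4 v1=3 v2=2 v3=-2
Collision at t=5/4: particles 2 and 3 swap velocities; positions: p0=1 p1=35/4 p2=33/2 p3=33/2; velocities now: v0=-4 v1=3 v2=-2 v3=2
Collision at t=14/5: particles 1 and 2 swap velocities; positions: p0=-26/5 p1=67/5 p2=67/5 p3=98/5; velocities now: v0=-4 v1=-2 v2=3 v3=2
Collision at t=9: particles 2 and 3 swap velocities; positions: p0=-30 p1=1 p2=32 p3=32; velocities now: v0=-4 v1=-2 v2=2 v3=3

Answer: 0,1 2,3 1,2 2,3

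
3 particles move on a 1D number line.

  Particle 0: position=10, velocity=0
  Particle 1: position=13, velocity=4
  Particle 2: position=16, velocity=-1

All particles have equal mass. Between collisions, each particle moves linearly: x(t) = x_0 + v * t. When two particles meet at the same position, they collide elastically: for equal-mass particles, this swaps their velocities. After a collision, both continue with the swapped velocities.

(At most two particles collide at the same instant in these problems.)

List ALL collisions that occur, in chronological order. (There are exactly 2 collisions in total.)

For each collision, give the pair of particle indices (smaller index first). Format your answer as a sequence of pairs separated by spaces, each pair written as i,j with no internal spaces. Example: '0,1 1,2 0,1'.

Answer: 1,2 0,1

Derivation:
Collision at t=3/5: particles 1 and 2 swap velocities; positions: p0=10 p1=77/5 p2=77/5; velocities now: v0=0 v1=-1 v2=4
Collision at t=6: particles 0 and 1 swap velocities; positions: p0=10 p1=10 p2=37; velocities now: v0=-1 v1=0 v2=4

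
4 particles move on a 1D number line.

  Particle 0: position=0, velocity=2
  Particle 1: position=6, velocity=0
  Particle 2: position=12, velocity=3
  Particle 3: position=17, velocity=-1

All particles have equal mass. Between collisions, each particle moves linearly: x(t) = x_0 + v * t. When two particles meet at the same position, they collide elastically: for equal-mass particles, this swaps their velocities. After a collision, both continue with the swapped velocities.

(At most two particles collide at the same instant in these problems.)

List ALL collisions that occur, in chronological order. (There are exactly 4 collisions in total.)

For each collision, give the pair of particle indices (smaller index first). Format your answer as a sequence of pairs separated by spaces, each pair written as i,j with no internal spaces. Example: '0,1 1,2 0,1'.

Collision at t=5/4: particles 2 and 3 swap velocities; positions: p0=5/2 p1=6 p2=63/4 p3=63/4; velocities now: v0=2 v1=0 v2=-1 v3=3
Collision at t=3: particles 0 and 1 swap velocities; positions: p0=6 p1=6 p2=14 p3=21; velocities now: v0=0 v1=2 v2=-1 v3=3
Collision at t=17/3: particles 1 and 2 swap velocities; positions: p0=6 p1=34/3 p2=34/3 p3=29; velocities now: v0=0 v1=-1 v2=2 v3=3
Collision at t=11: particles 0 and 1 swap velocities; positions: p0=6 p1=6 p2=22 p3=45; velocities now: v0=-1 v1=0 v2=2 v3=3

Answer: 2,3 0,1 1,2 0,1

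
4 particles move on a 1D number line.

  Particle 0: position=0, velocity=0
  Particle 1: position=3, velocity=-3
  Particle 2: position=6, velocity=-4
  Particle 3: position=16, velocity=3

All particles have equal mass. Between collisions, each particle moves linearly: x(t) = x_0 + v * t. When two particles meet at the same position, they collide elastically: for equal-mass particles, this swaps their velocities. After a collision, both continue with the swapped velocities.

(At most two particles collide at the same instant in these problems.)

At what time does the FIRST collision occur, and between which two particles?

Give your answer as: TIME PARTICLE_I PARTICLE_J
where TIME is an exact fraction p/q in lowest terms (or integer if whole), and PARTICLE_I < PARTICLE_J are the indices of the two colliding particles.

Answer: 1 0 1

Derivation:
Pair (0,1): pos 0,3 vel 0,-3 -> gap=3, closing at 3/unit, collide at t=1
Pair (1,2): pos 3,6 vel -3,-4 -> gap=3, closing at 1/unit, collide at t=3
Pair (2,3): pos 6,16 vel -4,3 -> not approaching (rel speed -7 <= 0)
Earliest collision: t=1 between 0 and 1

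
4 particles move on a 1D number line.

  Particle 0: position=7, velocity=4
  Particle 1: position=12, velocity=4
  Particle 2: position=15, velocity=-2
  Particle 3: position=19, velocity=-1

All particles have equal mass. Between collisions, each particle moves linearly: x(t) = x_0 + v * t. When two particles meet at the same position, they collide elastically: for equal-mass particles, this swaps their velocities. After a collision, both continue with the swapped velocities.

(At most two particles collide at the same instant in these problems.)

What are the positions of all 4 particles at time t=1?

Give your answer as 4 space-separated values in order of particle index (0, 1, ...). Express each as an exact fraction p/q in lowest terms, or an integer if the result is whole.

Collision at t=1/2: particles 1 and 2 swap velocities; positions: p0=9 p1=14 p2=14 p3=37/2; velocities now: v0=4 v1=-2 v2=4 v3=-1
Advance to t=1 (no further collisions before then); velocities: v0=4 v1=-2 v2=4 v3=-1; positions = 11 13 16 18

Answer: 11 13 16 18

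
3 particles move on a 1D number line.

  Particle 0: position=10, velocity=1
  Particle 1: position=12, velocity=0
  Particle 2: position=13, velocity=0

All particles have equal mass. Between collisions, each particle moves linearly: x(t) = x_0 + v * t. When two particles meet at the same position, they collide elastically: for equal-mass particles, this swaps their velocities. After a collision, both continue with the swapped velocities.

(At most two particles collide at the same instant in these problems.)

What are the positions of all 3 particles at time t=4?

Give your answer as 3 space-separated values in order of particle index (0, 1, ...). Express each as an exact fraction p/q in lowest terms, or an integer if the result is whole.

Collision at t=2: particles 0 and 1 swap velocities; positions: p0=12 p1=12 p2=13; velocities now: v0=0 v1=1 v2=0
Collision at t=3: particles 1 and 2 swap velocities; positions: p0=12 p1=13 p2=13; velocities now: v0=0 v1=0 v2=1
Advance to t=4 (no further collisions before then); velocities: v0=0 v1=0 v2=1; positions = 12 13 14

Answer: 12 13 14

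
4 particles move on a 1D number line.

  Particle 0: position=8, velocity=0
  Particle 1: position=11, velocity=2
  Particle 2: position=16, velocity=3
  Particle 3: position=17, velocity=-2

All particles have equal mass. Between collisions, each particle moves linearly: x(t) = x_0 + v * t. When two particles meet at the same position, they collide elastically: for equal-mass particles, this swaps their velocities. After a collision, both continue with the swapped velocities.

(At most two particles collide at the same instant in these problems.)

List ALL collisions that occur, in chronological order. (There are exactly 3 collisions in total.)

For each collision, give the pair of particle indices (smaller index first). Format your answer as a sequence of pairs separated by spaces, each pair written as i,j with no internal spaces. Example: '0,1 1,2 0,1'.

Collision at t=1/5: particles 2 and 3 swap velocities; positions: p0=8 p1=57/5 p2=83/5 p3=83/5; velocities now: v0=0 v1=2 v2=-2 v3=3
Collision at t=3/2: particles 1 and 2 swap velocities; positions: p0=8 p1=14 p2=14 p3=41/2; velocities now: v0=0 v1=-2 v2=2 v3=3
Collision at t=9/2: particles 0 and 1 swap velocities; positions: p0=8 p1=8 p2=20 p3=59/2; velocities now: v0=-2 v1=0 v2=2 v3=3

Answer: 2,3 1,2 0,1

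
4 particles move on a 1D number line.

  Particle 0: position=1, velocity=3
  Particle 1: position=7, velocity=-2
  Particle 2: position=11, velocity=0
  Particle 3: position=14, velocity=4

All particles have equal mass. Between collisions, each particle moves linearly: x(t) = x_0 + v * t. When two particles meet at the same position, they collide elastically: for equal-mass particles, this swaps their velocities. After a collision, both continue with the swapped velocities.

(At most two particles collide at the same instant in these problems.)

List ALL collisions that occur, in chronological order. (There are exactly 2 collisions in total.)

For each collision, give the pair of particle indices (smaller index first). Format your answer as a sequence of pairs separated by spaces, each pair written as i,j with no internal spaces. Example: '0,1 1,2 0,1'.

Collision at t=6/5: particles 0 and 1 swap velocities; positions: p0=23/5 p1=23/5 p2=11 p3=94/5; velocities now: v0=-2 v1=3 v2=0 v3=4
Collision at t=10/3: particles 1 and 2 swap velocities; positions: p0=1/3 p1=11 p2=11 p3=82/3; velocities now: v0=-2 v1=0 v2=3 v3=4

Answer: 0,1 1,2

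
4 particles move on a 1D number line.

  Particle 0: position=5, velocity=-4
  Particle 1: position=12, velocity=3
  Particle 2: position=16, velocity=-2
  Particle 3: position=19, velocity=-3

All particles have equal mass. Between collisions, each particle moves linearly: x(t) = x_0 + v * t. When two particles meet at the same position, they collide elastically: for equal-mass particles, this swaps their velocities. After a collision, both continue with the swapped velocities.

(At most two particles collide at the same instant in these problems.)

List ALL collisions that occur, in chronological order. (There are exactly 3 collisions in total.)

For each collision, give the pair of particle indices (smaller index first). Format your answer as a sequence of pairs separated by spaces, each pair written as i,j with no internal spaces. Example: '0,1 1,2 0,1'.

Collision at t=4/5: particles 1 and 2 swap velocities; positions: p0=9/5 p1=72/5 p2=72/5 p3=83/5; velocities now: v0=-4 v1=-2 v2=3 v3=-3
Collision at t=7/6: particles 2 and 3 swap velocities; positions: p0=1/3 p1=41/3 p2=31/2 p3=31/2; velocities now: v0=-4 v1=-2 v2=-3 v3=3
Collision at t=3: particles 1 and 2 swap velocities; positions: p0=-7 p1=10 p2=10 p3=21; velocities now: v0=-4 v1=-3 v2=-2 v3=3

Answer: 1,2 2,3 1,2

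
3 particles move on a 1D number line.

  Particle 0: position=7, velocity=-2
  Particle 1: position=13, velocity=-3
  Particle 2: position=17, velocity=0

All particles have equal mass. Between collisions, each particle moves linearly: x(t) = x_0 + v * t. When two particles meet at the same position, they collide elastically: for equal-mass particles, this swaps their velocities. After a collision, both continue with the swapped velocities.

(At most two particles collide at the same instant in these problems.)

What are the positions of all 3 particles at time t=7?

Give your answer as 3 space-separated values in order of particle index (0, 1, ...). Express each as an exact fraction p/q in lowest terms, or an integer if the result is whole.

Answer: -8 -7 17

Derivation:
Collision at t=6: particles 0 and 1 swap velocities; positions: p0=-5 p1=-5 p2=17; velocities now: v0=-3 v1=-2 v2=0
Advance to t=7 (no further collisions before then); velocities: v0=-3 v1=-2 v2=0; positions = -8 -7 17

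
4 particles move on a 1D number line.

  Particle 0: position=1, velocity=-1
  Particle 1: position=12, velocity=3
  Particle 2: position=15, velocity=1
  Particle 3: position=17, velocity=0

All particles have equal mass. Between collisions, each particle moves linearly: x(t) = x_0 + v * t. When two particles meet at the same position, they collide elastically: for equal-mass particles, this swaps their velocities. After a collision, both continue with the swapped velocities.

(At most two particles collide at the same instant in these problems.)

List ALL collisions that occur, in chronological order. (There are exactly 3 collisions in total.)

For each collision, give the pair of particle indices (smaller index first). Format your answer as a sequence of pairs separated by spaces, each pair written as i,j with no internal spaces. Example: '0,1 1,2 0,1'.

Collision at t=3/2: particles 1 and 2 swap velocities; positions: p0=-1/2 p1=33/2 p2=33/2 p3=17; velocities now: v0=-1 v1=1 v2=3 v3=0
Collision at t=5/3: particles 2 and 3 swap velocities; positions: p0=-2/3 p1=50/3 p2=17 p3=17; velocities now: v0=-1 v1=1 v2=0 v3=3
Collision at t=2: particles 1 and 2 swap velocities; positions: p0=-1 p1=17 p2=17 p3=18; velocities now: v0=-1 v1=0 v2=1 v3=3

Answer: 1,2 2,3 1,2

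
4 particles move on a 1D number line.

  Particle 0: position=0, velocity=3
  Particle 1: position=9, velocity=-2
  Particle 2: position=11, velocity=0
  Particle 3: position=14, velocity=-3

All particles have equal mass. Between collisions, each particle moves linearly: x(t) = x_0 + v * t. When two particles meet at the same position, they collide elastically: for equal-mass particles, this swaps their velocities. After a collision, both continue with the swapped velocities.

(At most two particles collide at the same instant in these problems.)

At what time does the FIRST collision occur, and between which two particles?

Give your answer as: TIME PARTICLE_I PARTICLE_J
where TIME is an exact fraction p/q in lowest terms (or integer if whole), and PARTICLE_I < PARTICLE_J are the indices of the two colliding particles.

Pair (0,1): pos 0,9 vel 3,-2 -> gap=9, closing at 5/unit, collide at t=9/5
Pair (1,2): pos 9,11 vel -2,0 -> not approaching (rel speed -2 <= 0)
Pair (2,3): pos 11,14 vel 0,-3 -> gap=3, closing at 3/unit, collide at t=1
Earliest collision: t=1 between 2 and 3

Answer: 1 2 3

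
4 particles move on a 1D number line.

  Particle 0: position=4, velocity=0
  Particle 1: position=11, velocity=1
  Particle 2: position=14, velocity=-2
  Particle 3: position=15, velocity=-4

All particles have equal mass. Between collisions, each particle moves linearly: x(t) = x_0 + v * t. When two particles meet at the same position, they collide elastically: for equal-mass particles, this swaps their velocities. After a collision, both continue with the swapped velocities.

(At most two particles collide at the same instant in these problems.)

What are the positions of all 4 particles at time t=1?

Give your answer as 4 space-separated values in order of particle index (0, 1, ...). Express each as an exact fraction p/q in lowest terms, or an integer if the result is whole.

Collision at t=1/2: particles 2 and 3 swap velocities; positions: p0=4 p1=23/2 p2=13 p3=13; velocities now: v0=0 v1=1 v2=-4 v3=-2
Collision at t=4/5: particles 1 and 2 swap velocities; positions: p0=4 p1=59/5 p2=59/5 p3=62/5; velocities now: v0=0 v1=-4 v2=1 v3=-2
Collision at t=1: particles 2 and 3 swap velocities; positions: p0=4 p1=11 p2=12 p3=12; velocities now: v0=0 v1=-4 v2=-2 v3=1
Advance to t=1 (no further collisions before then); velocities: v0=0 v1=-4 v2=-2 v3=1; positions = 4 11 12 12

Answer: 4 11 12 12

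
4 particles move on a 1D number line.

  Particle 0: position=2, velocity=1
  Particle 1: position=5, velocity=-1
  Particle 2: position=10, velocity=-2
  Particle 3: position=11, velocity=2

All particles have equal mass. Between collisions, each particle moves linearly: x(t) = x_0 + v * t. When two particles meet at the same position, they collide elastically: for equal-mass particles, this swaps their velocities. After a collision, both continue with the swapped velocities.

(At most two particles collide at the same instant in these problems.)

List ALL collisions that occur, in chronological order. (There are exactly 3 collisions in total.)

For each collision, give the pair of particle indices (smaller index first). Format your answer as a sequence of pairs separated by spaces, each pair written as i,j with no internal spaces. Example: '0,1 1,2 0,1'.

Collision at t=3/2: particles 0 and 1 swap velocities; positions: p0=7/2 p1=7/2 p2=7 p3=14; velocities now: v0=-1 v1=1 v2=-2 v3=2
Collision at t=8/3: particles 1 and 2 swap velocities; positions: p0=7/3 p1=14/3 p2=14/3 p3=49/3; velocities now: v0=-1 v1=-2 v2=1 v3=2
Collision at t=5: particles 0 and 1 swap velocities; positions: p0=0 p1=0 p2=7 p3=21; velocities now: v0=-2 v1=-1 v2=1 v3=2

Answer: 0,1 1,2 0,1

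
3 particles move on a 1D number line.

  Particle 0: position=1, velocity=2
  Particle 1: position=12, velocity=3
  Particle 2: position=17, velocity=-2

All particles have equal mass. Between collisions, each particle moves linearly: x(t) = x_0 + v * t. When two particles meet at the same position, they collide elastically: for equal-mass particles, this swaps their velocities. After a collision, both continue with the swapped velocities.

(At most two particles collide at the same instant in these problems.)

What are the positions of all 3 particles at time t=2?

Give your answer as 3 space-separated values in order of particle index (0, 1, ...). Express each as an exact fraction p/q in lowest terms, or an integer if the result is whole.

Collision at t=1: particles 1 and 2 swap velocities; positions: p0=3 p1=15 p2=15; velocities now: v0=2 v1=-2 v2=3
Advance to t=2 (no further collisions before then); velocities: v0=2 v1=-2 v2=3; positions = 5 13 18

Answer: 5 13 18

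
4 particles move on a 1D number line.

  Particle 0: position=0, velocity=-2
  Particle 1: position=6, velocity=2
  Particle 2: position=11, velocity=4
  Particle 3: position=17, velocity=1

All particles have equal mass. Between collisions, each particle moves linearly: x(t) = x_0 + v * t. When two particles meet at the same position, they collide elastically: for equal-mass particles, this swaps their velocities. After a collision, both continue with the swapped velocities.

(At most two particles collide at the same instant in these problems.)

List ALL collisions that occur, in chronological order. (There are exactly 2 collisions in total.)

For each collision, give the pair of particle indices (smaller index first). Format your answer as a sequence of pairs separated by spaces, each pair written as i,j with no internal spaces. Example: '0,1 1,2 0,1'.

Collision at t=2: particles 2 and 3 swap velocities; positions: p0=-4 p1=10 p2=19 p3=19; velocities now: v0=-2 v1=2 v2=1 v3=4
Collision at t=11: particles 1 and 2 swap velocities; positions: p0=-22 p1=28 p2=28 p3=55; velocities now: v0=-2 v1=1 v2=2 v3=4

Answer: 2,3 1,2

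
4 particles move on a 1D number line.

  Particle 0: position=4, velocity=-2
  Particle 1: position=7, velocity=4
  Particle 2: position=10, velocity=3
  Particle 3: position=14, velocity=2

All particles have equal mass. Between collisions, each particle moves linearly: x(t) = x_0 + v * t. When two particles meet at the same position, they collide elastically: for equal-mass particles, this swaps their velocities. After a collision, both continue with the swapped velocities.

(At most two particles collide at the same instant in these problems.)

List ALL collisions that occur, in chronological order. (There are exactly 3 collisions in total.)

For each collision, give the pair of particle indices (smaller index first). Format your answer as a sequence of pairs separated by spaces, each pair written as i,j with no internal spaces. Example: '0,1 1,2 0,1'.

Answer: 1,2 2,3 1,2

Derivation:
Collision at t=3: particles 1 and 2 swap velocities; positions: p0=-2 p1=19 p2=19 p3=20; velocities now: v0=-2 v1=3 v2=4 v3=2
Collision at t=7/2: particles 2 and 3 swap velocities; positions: p0=-3 p1=41/2 p2=21 p3=21; velocities now: v0=-2 v1=3 v2=2 v3=4
Collision at t=4: particles 1 and 2 swap velocities; positions: p0=-4 p1=22 p2=22 p3=23; velocities now: v0=-2 v1=2 v2=3 v3=4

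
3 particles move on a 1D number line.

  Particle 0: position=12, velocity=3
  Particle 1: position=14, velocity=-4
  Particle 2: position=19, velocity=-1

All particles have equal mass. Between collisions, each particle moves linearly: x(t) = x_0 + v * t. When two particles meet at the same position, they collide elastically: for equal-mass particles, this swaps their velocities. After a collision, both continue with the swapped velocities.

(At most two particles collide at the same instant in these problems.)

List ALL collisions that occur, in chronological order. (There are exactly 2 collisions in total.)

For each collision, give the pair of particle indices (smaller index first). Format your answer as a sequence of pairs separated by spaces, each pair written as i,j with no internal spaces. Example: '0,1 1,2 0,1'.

Answer: 0,1 1,2

Derivation:
Collision at t=2/7: particles 0 and 1 swap velocities; positions: p0=90/7 p1=90/7 p2=131/7; velocities now: v0=-4 v1=3 v2=-1
Collision at t=7/4: particles 1 and 2 swap velocities; positions: p0=7 p1=69/4 p2=69/4; velocities now: v0=-4 v1=-1 v2=3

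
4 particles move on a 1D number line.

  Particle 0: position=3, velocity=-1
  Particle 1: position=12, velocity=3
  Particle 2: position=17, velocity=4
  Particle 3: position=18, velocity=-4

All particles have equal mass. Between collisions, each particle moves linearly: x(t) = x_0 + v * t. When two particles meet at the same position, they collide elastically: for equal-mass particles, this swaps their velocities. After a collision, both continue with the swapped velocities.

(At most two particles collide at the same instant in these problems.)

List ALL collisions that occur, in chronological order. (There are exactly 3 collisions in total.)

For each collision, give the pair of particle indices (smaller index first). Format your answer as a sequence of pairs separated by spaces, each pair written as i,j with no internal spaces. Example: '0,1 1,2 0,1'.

Answer: 2,3 1,2 0,1

Derivation:
Collision at t=1/8: particles 2 and 3 swap velocities; positions: p0=23/8 p1=99/8 p2=35/2 p3=35/2; velocities now: v0=-1 v1=3 v2=-4 v3=4
Collision at t=6/7: particles 1 and 2 swap velocities; positions: p0=15/7 p1=102/7 p2=102/7 p3=143/7; velocities now: v0=-1 v1=-4 v2=3 v3=4
Collision at t=5: particles 0 and 1 swap velocities; positions: p0=-2 p1=-2 p2=27 p3=37; velocities now: v0=-4 v1=-1 v2=3 v3=4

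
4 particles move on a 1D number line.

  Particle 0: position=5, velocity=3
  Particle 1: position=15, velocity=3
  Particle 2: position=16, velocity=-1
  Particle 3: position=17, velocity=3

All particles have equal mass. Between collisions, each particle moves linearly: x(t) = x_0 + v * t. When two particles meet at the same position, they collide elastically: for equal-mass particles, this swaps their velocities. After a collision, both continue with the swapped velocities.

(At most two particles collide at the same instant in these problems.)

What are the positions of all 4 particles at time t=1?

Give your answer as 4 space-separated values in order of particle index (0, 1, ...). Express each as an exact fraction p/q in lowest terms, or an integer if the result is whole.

Collision at t=1/4: particles 1 and 2 swap velocities; positions: p0=23/4 p1=63/4 p2=63/4 p3=71/4; velocities now: v0=3 v1=-1 v2=3 v3=3
Advance to t=1 (no further collisions before then); velocities: v0=3 v1=-1 v2=3 v3=3; positions = 8 15 18 20

Answer: 8 15 18 20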